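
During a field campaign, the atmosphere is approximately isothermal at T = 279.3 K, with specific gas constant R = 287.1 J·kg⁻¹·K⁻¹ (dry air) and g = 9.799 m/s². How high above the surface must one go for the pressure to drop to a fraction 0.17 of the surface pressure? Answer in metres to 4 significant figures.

z ≈ 14500 m

Scale height: H = RT/g = 287.1 × 279.3 / 9.799 = 8183.2 m.
Set P/P₀ = exp(−z/H) = 0.17, so z = −H ln(0.17).
−ln(0.17) = 1.7720; z = 8183.2 × 1.7720 = 14501 m.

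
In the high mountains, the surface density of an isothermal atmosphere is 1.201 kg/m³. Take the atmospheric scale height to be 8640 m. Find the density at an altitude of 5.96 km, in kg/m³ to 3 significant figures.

ρ ≈ 0.603 kg/m³

In an isothermal atmosphere, density decays like pressure: ρ = ρ₀ exp(−z/H).
z/H = 5960.0/8640.0 = 0.68981; exp(−0.68981) = 0.50167.
ρ = 1.201 × 0.50167 = 0.60251 kg/m³.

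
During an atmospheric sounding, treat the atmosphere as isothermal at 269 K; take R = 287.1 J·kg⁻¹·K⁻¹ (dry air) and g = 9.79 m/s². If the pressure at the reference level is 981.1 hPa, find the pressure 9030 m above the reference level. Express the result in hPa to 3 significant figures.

P ≈ 312 hPa

Scale height: H = RT/g = 287.1 × 269 / 9.79 = 7888.7 m.
Barometric formula: P = P₀ exp(−z/H).
z/H = 9030.0/7888.7 = 1.1447; exp(−1.1447) = 0.31832.
P = 981.1 × 0.31832 = 312.30 hPa.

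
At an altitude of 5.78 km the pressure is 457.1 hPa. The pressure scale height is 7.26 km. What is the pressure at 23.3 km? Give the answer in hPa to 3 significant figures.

P ≈ 40.9 hPa

Between two levels, P₂ = P₁ exp(−Δz/H) with Δz = z₂ − z₁.
Δz = 23300 − 5780.0 = 17520 m; Δz/H = 17520/7260.0 = 2.4132.
P₂ = 457.1 × exp(−2.4132) = 457.1 × 0.089528 = 40.923 hPa.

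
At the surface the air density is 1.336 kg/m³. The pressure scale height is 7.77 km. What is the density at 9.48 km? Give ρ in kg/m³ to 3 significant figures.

ρ ≈ 0.394 kg/m³

In an isothermal atmosphere, density decays like pressure: ρ = ρ₀ exp(−z/H).
z/H = 9480.0/7770.0 = 1.2201; exp(−1.2201) = 0.29520.
ρ = 1.336 × 0.29520 = 0.39439 kg/m³.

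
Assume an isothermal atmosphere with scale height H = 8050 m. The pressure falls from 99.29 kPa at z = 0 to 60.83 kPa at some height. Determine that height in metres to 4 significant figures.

Invert the barometric formula: z = H ln(P₀/P).
P₀/P = 99.29/60.83 = 1.6323; ln(1.6323) = 0.48999.
z = 8050.0 × 0.48999 = 3944.4 m.

z ≈ 3944 m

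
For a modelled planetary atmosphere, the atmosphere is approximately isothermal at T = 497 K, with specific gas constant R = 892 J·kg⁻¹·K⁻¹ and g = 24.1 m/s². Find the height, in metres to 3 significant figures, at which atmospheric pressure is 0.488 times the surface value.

Scale height: H = RT/g = 892 × 497 / 24.1 = 18395 m.
Set P/P₀ = exp(−z/H) = 0.488, so z = −H ln(0.488).
−ln(0.488) = 0.71744; z = 18395 × 0.71744 = 13197 m.

z ≈ 13200 m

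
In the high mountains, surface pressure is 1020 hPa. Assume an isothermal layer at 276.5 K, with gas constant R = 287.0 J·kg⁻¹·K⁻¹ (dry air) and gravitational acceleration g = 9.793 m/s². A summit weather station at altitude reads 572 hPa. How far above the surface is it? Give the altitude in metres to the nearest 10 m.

Scale height: H = RT/g = 287.0 × 276.5 / 9.793 = 8103.3 m.
Invert the barometric formula: z = H ln(P₀/P).
P₀/P = 1020/572 = 1.7832; ln(1.7832) = 0.57841.
z = 8103.3 × 0.57841 = 4687.0 m.

z ≈ 4690 m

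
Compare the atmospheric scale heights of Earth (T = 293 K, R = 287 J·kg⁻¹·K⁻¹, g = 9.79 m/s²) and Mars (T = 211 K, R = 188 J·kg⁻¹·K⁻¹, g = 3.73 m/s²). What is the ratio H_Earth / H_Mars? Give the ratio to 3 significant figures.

H_Earth/H_Mars ≈ 0.808

H = RT/g for each body.
H_Earth = 287 × 293 / 9.79 = 8589.5 m.
H_Mars = 188 × 211 / 3.73 = 10635 m.
H_Earth/H_Mars = 8589.5/10635 = 0.80766.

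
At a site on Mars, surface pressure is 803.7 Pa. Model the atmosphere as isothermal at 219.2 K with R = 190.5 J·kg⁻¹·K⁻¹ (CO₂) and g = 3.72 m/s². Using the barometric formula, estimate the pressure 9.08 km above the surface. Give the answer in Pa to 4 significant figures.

Scale height: H = RT/g = 190.5 × 219.2 / 3.72 = 11225 m.
Barometric formula: P = P₀ exp(−z/H).
z/H = 9080.0/11225 = 0.80891; exp(−0.80891) = 0.44534.
P = 803.7 × 0.44534 = 357.92 Pa.

P ≈ 357.9 Pa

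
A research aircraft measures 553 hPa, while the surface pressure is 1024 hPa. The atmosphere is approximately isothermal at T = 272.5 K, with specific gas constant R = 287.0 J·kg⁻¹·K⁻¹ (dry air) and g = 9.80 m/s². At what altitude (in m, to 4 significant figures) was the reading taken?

z ≈ 4917 m

Scale height: H = RT/g = 287.0 × 272.5 / 9.80 = 7980.4 m.
Invert the barometric formula: z = H ln(P₀/P).
P₀/P = 1024/553 = 1.8517; ln(1.8517) = 0.61610.
z = 7980.4 × 0.61610 = 4916.7 m.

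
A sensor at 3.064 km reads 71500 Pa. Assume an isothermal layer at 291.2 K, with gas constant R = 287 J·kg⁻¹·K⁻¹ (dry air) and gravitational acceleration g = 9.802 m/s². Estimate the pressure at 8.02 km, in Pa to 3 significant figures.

P ≈ 40000 Pa

Scale height: H = RT/g = 287 × 291.2 / 9.802 = 8526.3 m.
Between two levels, P₂ = P₁ exp(−Δz/H) with Δz = z₂ − z₁.
Δz = 8020.0 − 3064.0 = 4956.0 m; Δz/H = 4956.0/8526.3 = 0.58126.
P₂ = 71500 × exp(−0.58126) = 71500 × 0.55919 = 39982 Pa.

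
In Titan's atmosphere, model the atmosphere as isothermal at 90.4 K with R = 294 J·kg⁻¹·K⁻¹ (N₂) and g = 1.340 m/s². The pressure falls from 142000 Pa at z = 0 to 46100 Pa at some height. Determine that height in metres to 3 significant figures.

z ≈ 22300 m

Scale height: H = RT/g = 294 × 90.4 / 1.340 = 19834 m.
Invert the barometric formula: z = H ln(P₀/P).
P₀/P = 142000/46100 = 3.0803; ln(3.0803) = 1.1250.
z = 19834 × 1.1250 = 22313 m.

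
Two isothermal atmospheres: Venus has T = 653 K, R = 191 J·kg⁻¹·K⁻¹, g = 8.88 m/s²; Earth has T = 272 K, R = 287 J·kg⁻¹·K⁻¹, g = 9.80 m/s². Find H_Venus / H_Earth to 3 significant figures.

H = RT/g for each body.
H_Venus = 191 × 653 / 8.88 = 14045 m.
H_Earth = 287 × 272 / 9.80 = 7965.7 m.
H_Venus/H_Earth = 14045/7965.7 = 1.7632.

H_Venus/H_Earth ≈ 1.76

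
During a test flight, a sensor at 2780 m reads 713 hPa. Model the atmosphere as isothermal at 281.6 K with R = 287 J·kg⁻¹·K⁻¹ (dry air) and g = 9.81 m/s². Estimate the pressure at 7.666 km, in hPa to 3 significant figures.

P ≈ 394 hPa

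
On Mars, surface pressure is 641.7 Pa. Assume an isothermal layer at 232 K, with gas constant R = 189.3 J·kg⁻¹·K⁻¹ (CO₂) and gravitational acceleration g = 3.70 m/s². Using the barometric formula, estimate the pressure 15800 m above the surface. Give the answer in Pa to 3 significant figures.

P ≈ 170 Pa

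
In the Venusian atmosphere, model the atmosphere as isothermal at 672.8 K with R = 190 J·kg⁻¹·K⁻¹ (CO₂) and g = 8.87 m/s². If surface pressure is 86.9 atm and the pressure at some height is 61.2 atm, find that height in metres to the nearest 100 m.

z ≈ 5100 m

Scale height: H = RT/g = 190 × 672.8 / 8.87 = 14412 m.
Invert the barometric formula: z = H ln(P₀/P).
P₀/P = 86.9/61.2 = 1.4199; ln(1.4199) = 0.35059.
z = 14412 × 0.35059 = 5052.7 m.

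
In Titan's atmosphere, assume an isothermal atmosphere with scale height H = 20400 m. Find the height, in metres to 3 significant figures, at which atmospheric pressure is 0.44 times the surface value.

z ≈ 16700 m

Set P/P₀ = exp(−z/H) = 0.44, so z = −H ln(0.44).
−ln(0.44) = 0.82098; z = 20400 × 0.82098 = 16748 m.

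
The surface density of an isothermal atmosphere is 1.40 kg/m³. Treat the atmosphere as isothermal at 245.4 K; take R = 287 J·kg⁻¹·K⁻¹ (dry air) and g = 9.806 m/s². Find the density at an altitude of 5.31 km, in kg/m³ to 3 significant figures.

Scale height: H = RT/g = 287 × 245.4 / 9.806 = 7182.3 m.
In an isothermal atmosphere, density decays like pressure: ρ = ρ₀ exp(−z/H).
z/H = 5310.0/7182.3 = 0.73932; exp(−0.73932) = 0.47744.
ρ = 1.40 × 0.47744 = 0.66842 kg/m³.

ρ ≈ 0.668 kg/m³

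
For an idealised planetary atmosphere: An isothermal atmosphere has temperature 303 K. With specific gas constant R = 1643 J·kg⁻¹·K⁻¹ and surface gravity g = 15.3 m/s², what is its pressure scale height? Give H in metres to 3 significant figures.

H ≈ 32500 m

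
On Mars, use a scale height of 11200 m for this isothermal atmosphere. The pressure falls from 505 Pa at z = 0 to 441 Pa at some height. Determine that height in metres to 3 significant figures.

z ≈ 1520 m

Invert the barometric formula: z = H ln(P₀/P).
P₀/P = 505/441 = 1.1451; ln(1.1451) = 0.13549.
z = 11200 × 0.13549 = 1517.5 m.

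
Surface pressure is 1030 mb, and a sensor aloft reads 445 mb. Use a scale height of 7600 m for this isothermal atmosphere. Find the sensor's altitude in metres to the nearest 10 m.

z ≈ 6380 m

Invert the barometric formula: z = H ln(P₀/P).
P₀/P = 1030/445 = 2.3146; ln(2.3146) = 0.83924.
z = 7600.0 × 0.83924 = 6378.2 m.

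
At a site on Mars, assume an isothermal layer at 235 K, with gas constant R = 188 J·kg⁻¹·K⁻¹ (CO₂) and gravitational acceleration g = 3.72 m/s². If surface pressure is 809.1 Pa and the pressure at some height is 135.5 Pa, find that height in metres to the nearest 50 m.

Scale height: H = RT/g = 188 × 235 / 3.72 = 11876 m.
Invert the barometric formula: z = H ln(P₀/P).
P₀/P = 809.1/135.5 = 5.9712; ln(5.9712) = 1.7869.
z = 11876 × 1.7869 = 21221 m.

z ≈ 21200 m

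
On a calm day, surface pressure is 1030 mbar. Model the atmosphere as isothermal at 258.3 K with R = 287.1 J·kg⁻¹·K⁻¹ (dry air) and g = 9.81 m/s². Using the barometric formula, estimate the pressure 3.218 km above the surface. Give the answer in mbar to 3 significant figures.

P ≈ 673 mbar

Scale height: H = RT/g = 287.1 × 258.3 / 9.81 = 7559.4 m.
Barometric formula: P = P₀ exp(−z/H).
z/H = 3218.0/7559.4 = 0.42570; exp(−0.42570) = 0.65331.
P = 1030 × 0.65331 = 672.91 mbar.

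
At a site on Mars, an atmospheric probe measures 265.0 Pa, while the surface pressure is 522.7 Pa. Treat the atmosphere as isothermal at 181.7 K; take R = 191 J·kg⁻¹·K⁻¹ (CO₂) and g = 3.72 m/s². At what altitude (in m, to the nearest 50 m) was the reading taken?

Scale height: H = RT/g = 191 × 181.7 / 3.72 = 9329.2 m.
Invert the barometric formula: z = H ln(P₀/P).
P₀/P = 522.7/265.0 = 1.9725; ln(1.9725) = 0.67930.
z = 9329.2 × 0.67930 = 6337.3 m.

z ≈ 6350 m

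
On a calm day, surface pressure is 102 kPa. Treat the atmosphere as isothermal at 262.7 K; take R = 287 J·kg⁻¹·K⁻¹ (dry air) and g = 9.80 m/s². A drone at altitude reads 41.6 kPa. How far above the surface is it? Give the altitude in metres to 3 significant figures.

Scale height: H = RT/g = 287 × 262.7 / 9.80 = 7693.4 m.
Invert the barometric formula: z = H ln(P₀/P).
P₀/P = 102/41.6 = 2.4519; ln(2.4519) = 0.89686.
z = 7693.4 × 0.89686 = 6899.9 m.

z ≈ 6900 m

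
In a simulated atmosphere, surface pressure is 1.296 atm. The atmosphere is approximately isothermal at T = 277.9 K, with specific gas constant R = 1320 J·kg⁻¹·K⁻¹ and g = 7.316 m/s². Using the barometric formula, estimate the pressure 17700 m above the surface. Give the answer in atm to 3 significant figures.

P ≈ 0.911 atm

Scale height: H = RT/g = 1320 × 277.9 / 7.316 = 50141 m.
Barometric formula: P = P₀ exp(−z/H).
z/H = 17700/50141 = 0.35300; exp(−0.35300) = 0.70258.
P = 1.296 × 0.70258 = 0.91054 atm.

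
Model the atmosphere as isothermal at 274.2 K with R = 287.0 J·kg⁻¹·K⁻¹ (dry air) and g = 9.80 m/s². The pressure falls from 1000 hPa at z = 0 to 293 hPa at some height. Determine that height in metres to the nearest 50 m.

z ≈ 9850 m

Scale height: H = RT/g = 287.0 × 274.2 / 9.80 = 8030.1 m.
Invert the barometric formula: z = H ln(P₀/P).
P₀/P = 1000/293 = 3.4130; ln(3.4130) = 1.2276.
z = 8030.1 × 1.2276 = 9857.8 m.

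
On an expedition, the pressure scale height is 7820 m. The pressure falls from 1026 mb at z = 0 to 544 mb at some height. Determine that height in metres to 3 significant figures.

z ≈ 4960 m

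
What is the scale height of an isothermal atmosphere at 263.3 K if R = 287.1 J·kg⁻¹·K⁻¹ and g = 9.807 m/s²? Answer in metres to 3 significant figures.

H ≈ 7710 m

The scale height of an isothermal atmosphere is H = RT/g.
H = 287.1 × 263.3 / 9.807 = 75593/9.807 = 7708.1 m.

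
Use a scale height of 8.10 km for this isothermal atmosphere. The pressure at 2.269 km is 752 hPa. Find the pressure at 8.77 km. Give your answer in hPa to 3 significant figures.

P ≈ 337 hPa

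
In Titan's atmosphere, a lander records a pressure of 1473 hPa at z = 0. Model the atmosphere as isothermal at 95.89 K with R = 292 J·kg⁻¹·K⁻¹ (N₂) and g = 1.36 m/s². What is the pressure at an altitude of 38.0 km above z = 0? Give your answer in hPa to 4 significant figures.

P ≈ 232.6 hPa

Scale height: H = RT/g = 292 × 95.89 / 1.36 = 20588 m.
Barometric formula: P = P₀ exp(−z/H).
z/H = 38000/20588 = 1.8457; exp(−1.8457) = 0.15791.
P = 1473 × 0.15791 = 232.60 hPa.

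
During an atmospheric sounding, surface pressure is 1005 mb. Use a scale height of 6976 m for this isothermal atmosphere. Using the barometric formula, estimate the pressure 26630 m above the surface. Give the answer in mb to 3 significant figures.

P ≈ 22.1 mb

Barometric formula: P = P₀ exp(−z/H).
z/H = 26630/6976.0 = 3.8174; exp(−3.8174) = 0.021985.
P = 1005 × 0.021985 = 22.095 mb.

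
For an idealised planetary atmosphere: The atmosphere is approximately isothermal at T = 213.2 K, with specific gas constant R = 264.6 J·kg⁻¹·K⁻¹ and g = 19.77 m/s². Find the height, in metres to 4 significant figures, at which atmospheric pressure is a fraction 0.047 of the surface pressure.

z ≈ 8725 m

Scale height: H = RT/g = 264.6 × 213.2 / 19.77 = 2853.5 m.
Set P/P₀ = exp(−z/H) = 0.047, so z = −H ln(0.047).
−ln(0.047) = 3.0576; z = 2853.5 × 3.0576 = 8724.9 m.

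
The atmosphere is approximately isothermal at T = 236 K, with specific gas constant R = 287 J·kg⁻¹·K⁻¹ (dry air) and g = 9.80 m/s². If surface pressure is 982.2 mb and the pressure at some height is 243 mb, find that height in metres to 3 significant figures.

z ≈ 9650 m

Scale height: H = RT/g = 287 × 236 / 9.80 = 6911.4 m.
Invert the barometric formula: z = H ln(P₀/P).
P₀/P = 982.2/243 = 4.0420; ln(4.0420) = 1.3967.
z = 6911.4 × 1.3967 = 9653.2 m.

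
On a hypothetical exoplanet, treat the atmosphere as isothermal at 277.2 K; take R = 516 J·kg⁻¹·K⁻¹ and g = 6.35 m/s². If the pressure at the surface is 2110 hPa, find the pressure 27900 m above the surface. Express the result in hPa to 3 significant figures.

Scale height: H = RT/g = 516 × 277.2 / 6.35 = 22525 m.
Barometric formula: P = P₀ exp(−z/H).
z/H = 27900/22525 = 1.2386; exp(−1.2386) = 0.28979.
P = 2110 × 0.28979 = 611.46 hPa.

P ≈ 611 hPa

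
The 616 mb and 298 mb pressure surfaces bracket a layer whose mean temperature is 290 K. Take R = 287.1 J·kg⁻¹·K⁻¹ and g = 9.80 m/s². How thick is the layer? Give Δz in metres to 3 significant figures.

Hypsometric equation: Δz = (R T̄/g) ln(P₁/P₂).
R T̄/g = 287.1 × 290 / 9.80 = 8495.8 m.
ln(616/298) = ln(2.0671) = 0.72615.
Δz = 8495.8 × 0.72615 = 6169.2 m.

Δz ≈ 6170 m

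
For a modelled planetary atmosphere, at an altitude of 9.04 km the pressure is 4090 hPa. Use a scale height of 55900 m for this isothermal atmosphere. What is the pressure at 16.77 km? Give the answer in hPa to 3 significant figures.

Between two levels, P₂ = P₁ exp(−Δz/H) with Δz = z₂ − z₁.
Δz = 16770 − 9040.0 = 7730.0 m; Δz/H = 7730.0/55900 = 0.13828.
P₂ = 4090 × exp(−0.13828) = 4090 × 0.87085 = 3561.8 hPa.

P ≈ 3560 hPa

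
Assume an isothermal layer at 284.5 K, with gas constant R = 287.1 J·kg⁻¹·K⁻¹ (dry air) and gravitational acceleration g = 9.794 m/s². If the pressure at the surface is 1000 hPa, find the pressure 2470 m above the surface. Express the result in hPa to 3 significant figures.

Scale height: H = RT/g = 287.1 × 284.5 / 9.794 = 8339.8 m.
Barometric formula: P = P₀ exp(−z/H).
z/H = 2470.0/8339.8 = 0.29617; exp(−0.29617) = 0.74366.
P = 1000 × 0.74366 = 743.66 hPa.

P ≈ 744 hPa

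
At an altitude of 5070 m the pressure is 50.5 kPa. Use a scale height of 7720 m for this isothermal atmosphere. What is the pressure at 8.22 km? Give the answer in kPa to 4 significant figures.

Between two levels, P₂ = P₁ exp(−Δz/H) with Δz = z₂ − z₁.
Δz = 8220.0 − 5070.0 = 3150.0 m; Δz/H = 3150.0/7720.0 = 0.40803.
P₂ = 50.5 × exp(−0.40803) = 50.5 × 0.66496 = 33.580 kPa.

P ≈ 33.58 kPa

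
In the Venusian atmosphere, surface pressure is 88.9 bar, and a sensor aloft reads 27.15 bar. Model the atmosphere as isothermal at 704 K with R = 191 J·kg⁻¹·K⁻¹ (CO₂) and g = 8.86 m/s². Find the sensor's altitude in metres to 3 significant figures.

z ≈ 18000 m

Scale height: H = RT/g = 191 × 704 / 8.86 = 15177 m.
Invert the barometric formula: z = H ln(P₀/P).
P₀/P = 88.9/27.15 = 3.2744; ln(3.2744) = 1.1861.
z = 15177 × 1.1861 = 18001 m.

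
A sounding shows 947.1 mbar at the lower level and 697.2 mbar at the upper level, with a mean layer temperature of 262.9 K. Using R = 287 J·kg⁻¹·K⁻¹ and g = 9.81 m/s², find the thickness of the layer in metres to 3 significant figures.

Δz ≈ 2360 m

Hypsometric equation: Δz = (R T̄/g) ln(P₁/P₂).
R T̄/g = 287 × 262.9 / 9.81 = 7691.4 m.
ln(947.1/697.2) = ln(1.3584) = 0.30631.
Δz = 7691.4 × 0.30631 = 2356.0 m.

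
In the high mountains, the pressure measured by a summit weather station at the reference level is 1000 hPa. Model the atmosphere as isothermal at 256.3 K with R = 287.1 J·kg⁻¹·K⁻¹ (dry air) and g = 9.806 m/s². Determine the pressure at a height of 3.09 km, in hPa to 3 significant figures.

Scale height: H = RT/g = 287.1 × 256.3 / 9.806 = 7503.9 m.
Barometric formula: P = P₀ exp(−z/H).
z/H = 3090.0/7503.9 = 0.41179; exp(−0.41179) = 0.66246.
P = 1000 × 0.66246 = 662.46 hPa.

P ≈ 662 hPa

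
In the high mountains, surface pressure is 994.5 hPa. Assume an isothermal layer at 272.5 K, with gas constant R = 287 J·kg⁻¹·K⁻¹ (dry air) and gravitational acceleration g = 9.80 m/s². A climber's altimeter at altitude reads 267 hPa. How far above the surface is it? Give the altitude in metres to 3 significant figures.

z ≈ 10500 m

Scale height: H = RT/g = 287 × 272.5 / 9.80 = 7980.4 m.
Invert the barometric formula: z = H ln(P₀/P).
P₀/P = 994.5/267 = 3.7247; ln(3.7247) = 1.3150.
z = 7980.4 × 1.3150 = 10494 m.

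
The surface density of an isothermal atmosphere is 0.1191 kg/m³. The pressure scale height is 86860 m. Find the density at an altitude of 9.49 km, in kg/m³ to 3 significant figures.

ρ ≈ 0.107 kg/m³

In an isothermal atmosphere, density decays like pressure: ρ = ρ₀ exp(−z/H).
z/H = 9490.0/86860 = 0.10926; exp(−0.10926) = 0.89650.
ρ = 0.1191 × 0.89650 = 0.10677 kg/m³.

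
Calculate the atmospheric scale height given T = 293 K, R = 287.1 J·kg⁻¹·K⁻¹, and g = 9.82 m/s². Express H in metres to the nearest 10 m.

H ≈ 8570 m

The scale height of an isothermal atmosphere is H = RT/g.
H = 287.1 × 293 / 9.82 = 84120/9.82 = 8566.2 m.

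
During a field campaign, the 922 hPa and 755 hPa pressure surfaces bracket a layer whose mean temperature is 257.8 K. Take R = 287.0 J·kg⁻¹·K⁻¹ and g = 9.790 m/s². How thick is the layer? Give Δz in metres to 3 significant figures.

Δz ≈ 1510 m

Hypsometric equation: Δz = (R T̄/g) ln(P₁/P₂).
R T̄/g = 287.0 × 257.8 / 9.790 = 7557.6 m.
ln(922/755) = ln(1.2212) = 0.19983.
Δz = 7557.6 × 0.19983 = 1510.2 m.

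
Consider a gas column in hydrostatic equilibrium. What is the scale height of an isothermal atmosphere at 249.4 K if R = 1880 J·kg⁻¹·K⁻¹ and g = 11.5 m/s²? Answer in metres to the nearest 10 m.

The scale height of an isothermal atmosphere is H = RT/g.
H = 1880 × 249.4 / 11.5 = 468870/11.5 = 40771 m.

H ≈ 40770 m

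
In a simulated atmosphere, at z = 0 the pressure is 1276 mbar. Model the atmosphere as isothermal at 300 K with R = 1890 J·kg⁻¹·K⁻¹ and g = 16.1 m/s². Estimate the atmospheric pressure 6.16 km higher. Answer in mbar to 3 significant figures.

Scale height: H = RT/g = 1890 × 300 / 16.1 = 35217 m.
Barometric formula: P = P₀ exp(−z/H).
z/H = 6160.0/35217 = 0.17492; exp(−0.17492) = 0.83952.
P = 1276 × 0.83952 = 1071.2 mbar.

P ≈ 1070 mbar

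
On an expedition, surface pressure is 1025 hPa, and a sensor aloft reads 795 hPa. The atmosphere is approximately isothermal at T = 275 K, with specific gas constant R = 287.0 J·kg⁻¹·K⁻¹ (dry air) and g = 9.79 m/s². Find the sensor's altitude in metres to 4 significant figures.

Scale height: H = RT/g = 287.0 × 275 / 9.79 = 8061.8 m.
Invert the barometric formula: z = H ln(P₀/P).
P₀/P = 1025/795 = 1.2893; ln(1.2893) = 0.25410.
z = 8061.8 × 0.25410 = 2048.5 m.

z ≈ 2049 m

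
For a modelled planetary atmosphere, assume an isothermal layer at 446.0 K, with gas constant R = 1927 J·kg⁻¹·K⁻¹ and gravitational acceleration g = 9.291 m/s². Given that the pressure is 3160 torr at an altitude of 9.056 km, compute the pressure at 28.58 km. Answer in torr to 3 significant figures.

Scale height: H = RT/g = 1927 × 446.0 / 9.291 = 92503 m.
Between two levels, P₂ = P₁ exp(−Δz/H) with Δz = z₂ − z₁.
Δz = 28580 − 9056.0 = 19524 m; Δz/H = 19524/92503 = 0.21106.
P₂ = 3160 × exp(−0.21106) = 3160 × 0.80973 = 2558.7 torr.

P ≈ 2560 torr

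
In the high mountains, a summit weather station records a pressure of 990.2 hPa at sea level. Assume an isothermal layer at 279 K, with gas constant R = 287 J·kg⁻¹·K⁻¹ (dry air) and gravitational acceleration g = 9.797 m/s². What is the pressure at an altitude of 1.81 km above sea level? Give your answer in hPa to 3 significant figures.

P ≈ 793 hPa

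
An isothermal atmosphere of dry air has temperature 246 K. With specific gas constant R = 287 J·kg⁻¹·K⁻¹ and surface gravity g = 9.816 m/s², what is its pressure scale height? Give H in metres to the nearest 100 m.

H ≈ 7200 m

The scale height of an isothermal atmosphere is H = RT/g.
H = 287 × 246 / 9.816 = 70602/9.816 = 7192.5 m.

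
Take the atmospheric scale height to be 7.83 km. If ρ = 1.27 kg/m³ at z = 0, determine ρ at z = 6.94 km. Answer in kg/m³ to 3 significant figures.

ρ ≈ 0.523 kg/m³

In an isothermal atmosphere, density decays like pressure: ρ = ρ₀ exp(−z/H).
z/H = 6940.0/7830.0 = 0.88633; exp(−0.88633) = 0.41217.
ρ = 1.27 × 0.41217 = 0.52346 kg/m³.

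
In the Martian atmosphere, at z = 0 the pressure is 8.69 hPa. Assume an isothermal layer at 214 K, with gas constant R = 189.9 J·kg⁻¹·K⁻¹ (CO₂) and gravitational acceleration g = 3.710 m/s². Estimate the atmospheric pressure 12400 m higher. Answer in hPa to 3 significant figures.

P ≈ 2.80 hPa

Scale height: H = RT/g = 189.9 × 214 / 3.710 = 10954 m.
Barometric formula: P = P₀ exp(−z/H).
z/H = 12400/10954 = 1.1320; exp(−1.1320) = 0.32239.
P = 8.69 × 0.32239 = 2.8016 hPa.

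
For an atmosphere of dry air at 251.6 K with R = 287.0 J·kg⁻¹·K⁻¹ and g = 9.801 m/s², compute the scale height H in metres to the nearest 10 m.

The scale height of an isothermal atmosphere is H = RT/g.
H = 287.0 × 251.6 / 9.801 = 72209/9.801 = 7367.5 m.

H ≈ 7370 m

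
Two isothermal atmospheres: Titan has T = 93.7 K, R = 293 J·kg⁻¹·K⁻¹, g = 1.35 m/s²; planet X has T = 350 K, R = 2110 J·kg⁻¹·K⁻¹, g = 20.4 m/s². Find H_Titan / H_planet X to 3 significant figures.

H_Titan/H_planet X ≈ 0.562

H = RT/g for each body.
H_Titan = 293 × 93.7 / 1.35 = 20336 m.
H_planet X = 2110 × 350 / 20.4 = 36201 m.
H_Titan/H_planet X = 20336/36201 = 0.56175.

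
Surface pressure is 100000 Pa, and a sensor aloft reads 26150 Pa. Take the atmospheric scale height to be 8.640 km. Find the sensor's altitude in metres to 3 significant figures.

Invert the barometric formula: z = H ln(P₀/P).
P₀/P = 100000/26150 = 3.8241; ln(3.8241) = 1.3413.
z = 8640.0 × 1.3413 = 11589 m.

z ≈ 11600 m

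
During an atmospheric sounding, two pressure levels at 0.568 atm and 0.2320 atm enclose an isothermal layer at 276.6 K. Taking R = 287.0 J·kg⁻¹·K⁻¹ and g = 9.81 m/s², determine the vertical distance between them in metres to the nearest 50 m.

Hypsometric equation: Δz = (R T̄/g) ln(P₁/P₂).
R T̄/g = 287.0 × 276.6 / 9.81 = 8092.2 m.
ln(0.568/0.2320) = ln(2.4483) = 0.89539.
Δz = 8092.2 × 0.89539 = 7245.7 m.

Δz ≈ 7250 m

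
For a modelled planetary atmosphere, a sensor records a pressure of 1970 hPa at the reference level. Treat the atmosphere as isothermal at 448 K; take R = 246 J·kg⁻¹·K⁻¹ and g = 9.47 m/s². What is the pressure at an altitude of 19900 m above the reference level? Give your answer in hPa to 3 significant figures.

P ≈ 356 hPa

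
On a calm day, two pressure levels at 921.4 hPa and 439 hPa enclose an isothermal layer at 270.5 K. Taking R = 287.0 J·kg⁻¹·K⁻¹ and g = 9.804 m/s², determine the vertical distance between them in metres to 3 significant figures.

Δz ≈ 5870 m

Hypsometric equation: Δz = (R T̄/g) ln(P₁/P₂).
R T̄/g = 287.0 × 270.5 / 9.804 = 7918.6 m.
ln(921.4/439) = ln(2.0989) = 0.74141.
Δz = 7918.6 × 0.74141 = 5870.9 m.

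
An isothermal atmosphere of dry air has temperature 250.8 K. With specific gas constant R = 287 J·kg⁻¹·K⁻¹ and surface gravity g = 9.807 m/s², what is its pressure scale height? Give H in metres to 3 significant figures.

H ≈ 7340 m

The scale height of an isothermal atmosphere is H = RT/g.
H = 287 × 250.8 / 9.807 = 71980/9.807 = 7339.7 m.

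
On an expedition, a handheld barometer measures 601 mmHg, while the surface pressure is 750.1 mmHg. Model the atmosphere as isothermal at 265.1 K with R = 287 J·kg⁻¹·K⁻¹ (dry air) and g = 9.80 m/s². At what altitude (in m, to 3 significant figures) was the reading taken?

Scale height: H = RT/g = 287 × 265.1 / 9.80 = 7763.6 m.
Invert the barometric formula: z = H ln(P₀/P).
P₀/P = 750.1/601 = 1.2481; ln(1.2481) = 0.22162.
z = 7763.6 × 0.22162 = 1720.6 m.

z ≈ 1720 m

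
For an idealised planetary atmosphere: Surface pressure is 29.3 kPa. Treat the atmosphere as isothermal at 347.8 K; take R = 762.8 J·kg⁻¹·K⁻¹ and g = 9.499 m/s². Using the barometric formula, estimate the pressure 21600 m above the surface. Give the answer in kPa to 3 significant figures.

Scale height: H = RT/g = 762.8 × 347.8 / 9.499 = 27929 m.
Barometric formula: P = P₀ exp(−z/H).
z/H = 21600/27929 = 0.77339; exp(−0.77339) = 0.46145.
P = 29.3 × 0.46145 = 13.520 kPa.

P ≈ 13.5 kPa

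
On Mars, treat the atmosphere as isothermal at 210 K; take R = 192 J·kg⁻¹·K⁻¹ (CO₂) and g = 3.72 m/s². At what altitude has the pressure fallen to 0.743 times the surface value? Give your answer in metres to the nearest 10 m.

z ≈ 3220 m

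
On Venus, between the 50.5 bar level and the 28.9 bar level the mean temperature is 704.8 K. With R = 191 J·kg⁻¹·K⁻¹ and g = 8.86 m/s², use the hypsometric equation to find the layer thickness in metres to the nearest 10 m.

Δz ≈ 8480 m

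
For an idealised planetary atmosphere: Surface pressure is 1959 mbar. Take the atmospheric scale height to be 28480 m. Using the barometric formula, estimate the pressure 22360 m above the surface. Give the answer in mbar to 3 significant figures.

Barometric formula: P = P₀ exp(−z/H).
z/H = 22360/28480 = 0.78511; exp(−0.78511) = 0.45607.
P = 1959 × 0.45607 = 893.44 mbar.

P ≈ 893 mbar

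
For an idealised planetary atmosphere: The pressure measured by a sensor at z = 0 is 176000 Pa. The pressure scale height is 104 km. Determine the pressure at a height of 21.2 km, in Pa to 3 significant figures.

P ≈ 144000 Pa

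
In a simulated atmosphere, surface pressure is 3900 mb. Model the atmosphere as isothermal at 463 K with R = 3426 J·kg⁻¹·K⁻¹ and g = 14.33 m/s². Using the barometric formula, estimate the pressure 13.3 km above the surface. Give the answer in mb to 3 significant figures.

P ≈ 3460 mb

Scale height: H = RT/g = 3426 × 463 / 14.33 = 110690 m.
Barometric formula: P = P₀ exp(−z/H).
z/H = 13300/110690 = 0.12016; exp(−0.12016) = 0.88678.
P = 3900 × 0.88678 = 3458.4 mb.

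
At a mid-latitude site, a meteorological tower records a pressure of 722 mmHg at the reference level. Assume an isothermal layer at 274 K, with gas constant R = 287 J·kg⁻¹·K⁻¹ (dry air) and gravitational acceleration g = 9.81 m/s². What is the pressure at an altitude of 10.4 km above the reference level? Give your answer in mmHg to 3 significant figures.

Scale height: H = RT/g = 287 × 274 / 9.81 = 8016.1 m.
Barometric formula: P = P₀ exp(−z/H).
z/H = 10400/8016.1 = 1.2974; exp(−1.2974) = 0.27324.
P = 722 × 0.27324 = 197.28 mmHg.

P ≈ 197 mmHg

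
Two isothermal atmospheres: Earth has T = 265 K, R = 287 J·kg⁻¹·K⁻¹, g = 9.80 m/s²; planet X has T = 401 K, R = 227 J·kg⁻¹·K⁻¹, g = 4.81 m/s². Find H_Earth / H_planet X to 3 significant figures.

H = RT/g for each body.
H_Earth = 287 × 265 / 9.80 = 7760.7 m.
H_planet X = 227 × 401 / 4.81 = 18925 m.
H_Earth/H_planet X = 7760.7/18925 = 0.41008.

H_Earth/H_planet X ≈ 0.410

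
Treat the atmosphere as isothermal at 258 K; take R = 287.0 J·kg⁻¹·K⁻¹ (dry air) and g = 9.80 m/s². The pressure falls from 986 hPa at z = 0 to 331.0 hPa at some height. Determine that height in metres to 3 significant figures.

z ≈ 8250 m

Scale height: H = RT/g = 287.0 × 258 / 9.80 = 7555.7 m.
Invert the barometric formula: z = H ln(P₀/P).
P₀/P = 986/331.0 = 2.9789; ln(2.9789) = 1.0916.
z = 7555.7 × 1.0916 = 8247.8 m.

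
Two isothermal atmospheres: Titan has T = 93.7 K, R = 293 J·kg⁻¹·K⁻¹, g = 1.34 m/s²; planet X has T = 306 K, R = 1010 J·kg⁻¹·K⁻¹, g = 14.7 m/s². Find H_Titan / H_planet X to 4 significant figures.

H_Titan/H_planet X ≈ 0.9745

H = RT/g for each body.
H_Titan = 293 × 93.7 / 1.34 = 20488 m.
H_planet X = 1010 × 306 / 14.7 = 21024 m.
H_Titan/H_planet X = 20488/21024 = 0.97451.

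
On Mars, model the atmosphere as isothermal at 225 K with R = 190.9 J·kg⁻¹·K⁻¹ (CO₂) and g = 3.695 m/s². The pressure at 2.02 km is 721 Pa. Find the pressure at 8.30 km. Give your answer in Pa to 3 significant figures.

Scale height: H = RT/g = 190.9 × 225 / 3.695 = 11624 m.
Between two levels, P₂ = P₁ exp(−Δz/H) with Δz = z₂ − z₁.
Δz = 8300.0 − 2020.0 = 6280.0 m; Δz/H = 6280.0/11624 = 0.54026.
P₂ = 721 × exp(−0.54026) = 721 × 0.58260 = 420.05 Pa.

P ≈ 420 Pa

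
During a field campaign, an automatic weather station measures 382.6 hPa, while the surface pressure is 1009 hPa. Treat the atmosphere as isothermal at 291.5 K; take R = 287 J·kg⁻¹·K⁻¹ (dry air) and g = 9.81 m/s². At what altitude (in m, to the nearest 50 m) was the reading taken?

z ≈ 8250 m

Scale height: H = RT/g = 287 × 291.5 / 9.81 = 8528.1 m.
Invert the barometric formula: z = H ln(P₀/P).
P₀/P = 1009/382.6 = 2.6372; ln(2.6372) = 0.96972.
z = 8528.1 × 0.96972 = 8269.9 m.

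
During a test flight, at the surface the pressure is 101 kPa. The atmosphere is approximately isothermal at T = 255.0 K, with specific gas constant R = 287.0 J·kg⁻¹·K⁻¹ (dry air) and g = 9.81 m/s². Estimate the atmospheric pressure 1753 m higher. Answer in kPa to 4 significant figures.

Scale height: H = RT/g = 287.0 × 255.0 / 9.81 = 7460.2 m.
Barometric formula: P = P₀ exp(−z/H).
z/H = 1753.0/7460.2 = 0.23498; exp(−0.23498) = 0.79059.
P = 101 × 0.79059 = 79.850 kPa.

P ≈ 79.85 kPa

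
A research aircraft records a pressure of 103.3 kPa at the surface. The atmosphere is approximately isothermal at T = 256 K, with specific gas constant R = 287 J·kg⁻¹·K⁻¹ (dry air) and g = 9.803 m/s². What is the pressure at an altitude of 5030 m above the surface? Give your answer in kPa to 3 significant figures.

Scale height: H = RT/g = 287 × 256 / 9.803 = 7494.8 m.
Barometric formula: P = P₀ exp(−z/H).
z/H = 5030.0/7494.8 = 0.67113; exp(−0.67113) = 0.51113.
P = 103.3 × 0.51113 = 52.800 kPa.

P ≈ 52.8 kPa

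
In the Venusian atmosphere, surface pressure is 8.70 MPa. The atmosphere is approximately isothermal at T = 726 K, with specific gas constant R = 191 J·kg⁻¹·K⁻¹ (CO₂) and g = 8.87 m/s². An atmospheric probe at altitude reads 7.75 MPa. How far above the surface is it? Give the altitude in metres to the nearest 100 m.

z ≈ 1800 m

Scale height: H = RT/g = 191 × 726 / 8.87 = 15633 m.
Invert the barometric formula: z = H ln(P₀/P).
P₀/P = 8.70/7.75 = 1.1226; ln(1.1226) = 0.11565.
z = 15633 × 0.11565 = 1808.0 m.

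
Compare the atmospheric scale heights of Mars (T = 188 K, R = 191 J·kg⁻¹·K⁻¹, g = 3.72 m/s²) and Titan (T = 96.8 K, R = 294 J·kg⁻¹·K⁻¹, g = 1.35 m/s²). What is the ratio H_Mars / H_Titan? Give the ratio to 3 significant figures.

H = RT/g for each body.
H_Mars = 191 × 188 / 3.72 = 9652.7 m.
H_Titan = 294 × 96.8 / 1.35 = 21081 m.
H_Mars/H_Titan = 9652.7/21081 = 0.45789.

H_Mars/H_Titan ≈ 0.458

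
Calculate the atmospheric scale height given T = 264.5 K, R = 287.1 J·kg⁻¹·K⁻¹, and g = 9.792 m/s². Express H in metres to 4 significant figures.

The scale height of an isothermal atmosphere is H = RT/g.
H = 287.1 × 264.5 / 9.792 = 75938/9.792 = 7755.1 m.

H ≈ 7755 m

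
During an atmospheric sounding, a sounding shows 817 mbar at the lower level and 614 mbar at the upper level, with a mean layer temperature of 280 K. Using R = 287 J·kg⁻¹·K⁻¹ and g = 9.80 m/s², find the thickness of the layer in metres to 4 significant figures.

Δz ≈ 2342 m

Hypsometric equation: Δz = (R T̄/g) ln(P₁/P₂).
R T̄/g = 287 × 280 / 9.80 = 8200.0 m.
ln(817/614) = ln(1.3306) = 0.28563.
Δz = 8200.0 × 0.28563 = 2342.2 m.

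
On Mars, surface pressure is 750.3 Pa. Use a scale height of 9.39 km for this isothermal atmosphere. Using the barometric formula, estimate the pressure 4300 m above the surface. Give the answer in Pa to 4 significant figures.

P ≈ 474.6 Pa

Barometric formula: P = P₀ exp(−z/H).
z/H = 4300.0/9390.0 = 0.45793; exp(−0.45793) = 0.63259.
P = 750.3 × 0.63259 = 474.63 Pa.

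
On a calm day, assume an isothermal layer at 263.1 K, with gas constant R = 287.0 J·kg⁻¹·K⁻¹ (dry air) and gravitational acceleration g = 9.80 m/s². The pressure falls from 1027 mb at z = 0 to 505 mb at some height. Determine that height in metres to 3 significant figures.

z ≈ 5470 m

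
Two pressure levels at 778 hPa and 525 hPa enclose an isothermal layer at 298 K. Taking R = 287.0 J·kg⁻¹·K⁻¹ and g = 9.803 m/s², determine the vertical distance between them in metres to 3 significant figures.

Δz ≈ 3430 m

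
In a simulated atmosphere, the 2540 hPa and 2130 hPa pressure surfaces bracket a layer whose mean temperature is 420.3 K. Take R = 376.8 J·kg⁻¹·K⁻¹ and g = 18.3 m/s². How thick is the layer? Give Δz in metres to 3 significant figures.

Hypsometric equation: Δz = (R T̄/g) ln(P₁/P₂).
R T̄/g = 376.8 × 420.3 / 18.3 = 8654.0 m.
ln(2540/2130) = ln(1.1925) = 0.17605.
Δz = 8654.0 × 0.17605 = 1523.5 m.

Δz ≈ 1520 m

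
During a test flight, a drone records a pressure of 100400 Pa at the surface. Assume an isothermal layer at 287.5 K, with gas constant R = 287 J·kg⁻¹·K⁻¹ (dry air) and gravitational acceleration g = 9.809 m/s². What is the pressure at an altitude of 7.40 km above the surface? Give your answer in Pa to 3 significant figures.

Scale height: H = RT/g = 287 × 287.5 / 9.809 = 8411.9 m.
Barometric formula: P = P₀ exp(−z/H).
z/H = 7400.0/8411.9 = 0.87971; exp(−0.87971) = 0.41490.
P = 100400 × 0.41490 = 41656 Pa.

P ≈ 41700 Pa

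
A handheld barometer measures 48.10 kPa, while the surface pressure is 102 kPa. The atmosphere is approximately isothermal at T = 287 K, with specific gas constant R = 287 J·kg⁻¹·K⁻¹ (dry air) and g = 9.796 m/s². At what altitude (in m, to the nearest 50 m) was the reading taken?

z ≈ 6300 m

Scale height: H = RT/g = 287 × 287 / 9.796 = 8408.4 m.
Invert the barometric formula: z = H ln(P₀/P).
P₀/P = 102/48.10 = 2.1206; ln(2.1206) = 0.75170.
z = 8408.4 × 0.75170 = 6320.6 m.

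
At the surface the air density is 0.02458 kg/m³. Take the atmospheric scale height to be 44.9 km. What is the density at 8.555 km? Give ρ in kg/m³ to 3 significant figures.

ρ ≈ 0.0203 kg/m³

In an isothermal atmosphere, density decays like pressure: ρ = ρ₀ exp(−z/H).
z/H = 8555.0/44900 = 0.19053; exp(−0.19053) = 0.82652.
ρ = 0.02458 × 0.82652 = 0.020316 kg/m³.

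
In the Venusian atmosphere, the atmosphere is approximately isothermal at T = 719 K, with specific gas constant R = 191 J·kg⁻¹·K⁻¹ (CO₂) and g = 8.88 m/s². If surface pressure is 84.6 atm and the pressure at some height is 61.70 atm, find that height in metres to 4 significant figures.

Scale height: H = RT/g = 191 × 719 / 8.88 = 15465 m.
Invert the barometric formula: z = H ln(P₀/P).
P₀/P = 84.6/61.70 = 1.3712; ln(1.3712) = 0.31569.
z = 15465 × 0.31569 = 4882.1 m.

z ≈ 4882 m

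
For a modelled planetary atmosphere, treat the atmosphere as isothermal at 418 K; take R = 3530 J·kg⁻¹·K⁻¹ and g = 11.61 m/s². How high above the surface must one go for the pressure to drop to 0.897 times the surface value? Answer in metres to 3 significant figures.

Scale height: H = RT/g = 3530 × 418 / 11.61 = 127090 m.
Set P/P₀ = exp(−z/H) = 0.897, so z = −H ln(0.897).
−ln(0.897) = 0.10870; z = 127090 × 0.10870 = 13815 m.

z ≈ 13800 m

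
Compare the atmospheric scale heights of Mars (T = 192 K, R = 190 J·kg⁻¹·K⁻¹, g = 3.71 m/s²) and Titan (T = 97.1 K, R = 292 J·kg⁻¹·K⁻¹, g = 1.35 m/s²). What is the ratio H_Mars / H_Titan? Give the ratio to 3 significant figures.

H_Mars/H_Titan ≈ 0.468

H = RT/g for each body.
H_Mars = 190 × 192 / 3.71 = 9832.9 m.
H_Titan = 292 × 97.1 / 1.35 = 21002 m.
H_Mars/H_Titan = 9832.9/21002 = 0.46819.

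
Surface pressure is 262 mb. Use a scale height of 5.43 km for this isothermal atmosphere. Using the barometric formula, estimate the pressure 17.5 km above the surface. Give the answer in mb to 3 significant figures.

Barometric formula: P = P₀ exp(−z/H).
z/H = 17500/5430.0 = 3.2228; exp(−3.2228) = 0.039843.
P = 262 × 0.039843 = 10.439 mb.

P ≈ 10.4 mb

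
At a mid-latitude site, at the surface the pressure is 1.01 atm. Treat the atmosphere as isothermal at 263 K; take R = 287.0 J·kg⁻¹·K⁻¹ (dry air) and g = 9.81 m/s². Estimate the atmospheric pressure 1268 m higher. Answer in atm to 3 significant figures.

Scale height: H = RT/g = 287.0 × 263 / 9.81 = 7694.3 m.
Barometric formula: P = P₀ exp(−z/H).
z/H = 1268.0/7694.3 = 0.16480; exp(−0.16480) = 0.84806.
P = 1.01 × 0.84806 = 0.85654 atm.

P ≈ 0.857 atm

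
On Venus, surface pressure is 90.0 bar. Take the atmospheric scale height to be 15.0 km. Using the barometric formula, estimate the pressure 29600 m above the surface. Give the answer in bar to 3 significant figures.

Barometric formula: P = P₀ exp(−z/H).
z/H = 29600/15000 = 1.9733; exp(−1.9733) = 0.13900.
P = 90.0 × 0.13900 = 12.510 bar.

P ≈ 12.5 bar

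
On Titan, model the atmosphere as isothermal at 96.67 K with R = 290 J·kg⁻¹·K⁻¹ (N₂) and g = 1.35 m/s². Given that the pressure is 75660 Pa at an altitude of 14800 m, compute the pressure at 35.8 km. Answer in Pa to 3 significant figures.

Scale height: H = RT/g = 290 × 96.67 / 1.35 = 20766 m.
Between two levels, P₂ = P₁ exp(−Δz/H) with Δz = z₂ − z₁.
Δz = 35800 − 14800 = 21000 m; Δz/H = 21000/20766 = 1.0113.
P₂ = 75660 × exp(−1.0113) = 75660 × 0.36375 = 27521 Pa.

P ≈ 27500 Pa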